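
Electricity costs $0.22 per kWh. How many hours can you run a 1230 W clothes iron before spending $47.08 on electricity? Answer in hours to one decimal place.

174.0 h

Energy available = $47.08 ÷ $0.22/kWh = 214 kWh
Hours = 214 kWh ÷ 1.23 kW = 174.0 h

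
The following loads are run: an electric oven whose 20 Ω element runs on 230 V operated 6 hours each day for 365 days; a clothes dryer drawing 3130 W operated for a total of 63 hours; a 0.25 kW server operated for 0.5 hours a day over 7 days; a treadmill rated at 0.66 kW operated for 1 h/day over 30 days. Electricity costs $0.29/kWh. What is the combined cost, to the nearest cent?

electric oven: Power = V²/R = 230²/20 = 2645 W = 2.645 kW
electric oven: Runtime = 6 h/day × 365 days = 2190 h
electric oven: 2.645 kW × 2190 h = 5792.55 kWh
clothes dryer: 3.13 kW × 63 h = 197.19 kWh
server: Runtime = 0.5 h/day × 7 days = 3.5 h
server: 0.25 kW × 3.5 h = 0.875 kWh
treadmill: Runtime = 1 h/day × 30 days = 30 h
treadmill: 0.66 kW × 30 h = 19.8 kWh
Total energy = 6010.415 kWh
Cost = 6010.415 × $0.29 = $1743.02

$1743.02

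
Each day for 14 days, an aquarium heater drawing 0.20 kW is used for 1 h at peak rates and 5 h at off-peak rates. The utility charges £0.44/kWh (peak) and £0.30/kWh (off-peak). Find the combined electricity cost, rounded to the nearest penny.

£5.43

Peak energy = 0.2 kW × 1 h × 14 = 2.8 kWh
Off-peak energy = 0.2 kW × 5 h × 14 = 14 kWh
Cost = 2.8 × £0.44 + 14 × £0.30 = £1.232 + £4.2 = £5.43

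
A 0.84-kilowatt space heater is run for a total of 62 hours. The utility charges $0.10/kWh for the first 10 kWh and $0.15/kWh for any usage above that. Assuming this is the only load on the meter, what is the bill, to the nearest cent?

$7.31

Energy = 0.84 kW × 62 h = 52.08 kWh
Tier 1 (0–10 kWh): 10 × $0.10 = $1
Above 10 kWh: 42.08 × $0.15 = $6.312
Bill = $7.31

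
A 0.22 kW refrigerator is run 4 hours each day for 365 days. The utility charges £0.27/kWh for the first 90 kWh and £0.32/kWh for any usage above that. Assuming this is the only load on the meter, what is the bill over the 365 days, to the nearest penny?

Runtime = 4 h/day × 365 days = 1460 h
Energy = 0.22 kW × 1460 h = 321.2 kWh
Tier 1 (0–90 kWh): 90 × £0.27 = £24.3
Above 90 kWh: 231.2 × £0.32 = £73.984
Bill = £98.28

£98.28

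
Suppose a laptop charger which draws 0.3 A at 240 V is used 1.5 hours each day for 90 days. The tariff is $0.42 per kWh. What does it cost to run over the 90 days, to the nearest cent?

Power = 0.3 A × 240 V = 72 W = 0.072 kW
Runtime = 1.5 h/day × 90 days = 135 h
Energy = 0.072 kW × 135 h = 9.72 kWh
Cost = 9.72 kWh × $0.42/kWh = $4.08

$4.08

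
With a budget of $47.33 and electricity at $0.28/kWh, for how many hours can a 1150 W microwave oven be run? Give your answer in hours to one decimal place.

147.0 h

Energy available = $47.33 ÷ $0.28/kWh = 169.0357 kWh
Hours = 169.0357 kWh ÷ 1.15 kW = 147.0 h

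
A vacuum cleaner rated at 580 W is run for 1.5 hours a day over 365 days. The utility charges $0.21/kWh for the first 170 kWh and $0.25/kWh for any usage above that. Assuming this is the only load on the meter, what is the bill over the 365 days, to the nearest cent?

$72.59

Runtime = 1.5 h/day × 365 days = 547.5 h
Energy = 0.58 kW × 547.5 h = 317.55 kWh
Tier 1 (0–170 kWh): 170 × $0.21 = $35.7
Above 170 kWh: 147.55 × $0.25 = $36.8875
Bill = $72.59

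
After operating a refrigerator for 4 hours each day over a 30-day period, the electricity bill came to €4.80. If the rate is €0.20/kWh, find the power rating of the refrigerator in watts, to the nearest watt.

200 W

Energy = €4.80 ÷ €0.20/kWh = 24 kWh
Runtime = 4 h/day × 30 days = 120 h
Power = 24 kWh ÷ 120 h = 0.2 kW = 200 W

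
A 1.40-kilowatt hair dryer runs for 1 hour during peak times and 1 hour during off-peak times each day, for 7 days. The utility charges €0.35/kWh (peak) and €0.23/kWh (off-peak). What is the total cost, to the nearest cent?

€5.68

Peak energy = 1.4 kW × 1 h × 7 = 9.8 kWh
Off-peak energy = 1.4 kW × 1 h × 7 = 9.8 kWh
Cost = 9.8 × €0.35 + 9.8 × €0.23 = €3.43 + €2.254 = €5.68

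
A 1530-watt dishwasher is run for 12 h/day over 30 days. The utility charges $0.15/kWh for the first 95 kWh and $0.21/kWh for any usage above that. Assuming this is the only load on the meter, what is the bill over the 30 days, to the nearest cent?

Runtime = 12 h/day × 30 days = 360 h
Energy = 1.53 kW × 360 h = 550.8 kWh
Tier 1 (0–95 kWh): 95 × $0.15 = $14.25
Above 95 kWh: 455.8 × $0.21 = $95.718
Bill = $109.97

$109.97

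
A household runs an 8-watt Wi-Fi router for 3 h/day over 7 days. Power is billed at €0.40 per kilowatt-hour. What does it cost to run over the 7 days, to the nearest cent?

Runtime = 3 h/day × 7 days = 21 h
Energy = 0.008 kW × 21 h = 0.168 kWh
Cost = 0.168 kWh × €0.40/kWh = €0.07

€0.07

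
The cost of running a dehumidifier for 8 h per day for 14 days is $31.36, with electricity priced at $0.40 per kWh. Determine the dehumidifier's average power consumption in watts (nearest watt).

700 W

Energy = $31.36 ÷ $0.40/kWh = 78.4 kWh
Runtime = 8 h/day × 14 days = 112 h
Power = 78.4 kWh ÷ 112 h = 0.7 kW = 700 W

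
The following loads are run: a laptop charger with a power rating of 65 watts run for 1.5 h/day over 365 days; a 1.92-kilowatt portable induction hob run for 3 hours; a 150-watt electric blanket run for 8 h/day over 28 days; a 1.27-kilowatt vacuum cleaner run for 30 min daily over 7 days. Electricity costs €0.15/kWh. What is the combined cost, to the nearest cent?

€11.91

laptop charger: Runtime = 1.5 h/day × 365 days = 547.5 h
laptop charger: 0.065 kW × 547.5 h = 35.5875 kWh
portable induction hob: 1.92 kW × 3 h = 5.76 kWh
electric blanket: Runtime = 8 h/day × 28 days = 224 h
electric blanket: 0.15 kW × 224 h = 33.6 kWh
vacuum cleaner: Runtime = 30 min × 7 = 210 min = 3.5 h
vacuum cleaner: 1.27 kW × 3.5 h = 4.445 kWh
Total energy = 79.3925 kWh
Cost = 79.3925 × €0.15 = €11.91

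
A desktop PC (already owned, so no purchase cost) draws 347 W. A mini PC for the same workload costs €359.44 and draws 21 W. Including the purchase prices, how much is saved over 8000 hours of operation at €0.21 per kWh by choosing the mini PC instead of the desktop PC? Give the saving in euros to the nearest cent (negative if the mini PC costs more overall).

€188.24

desktop PC: €0.00 + (347/1000) kW × 8000 h × €0.21 = €0.00 + €582.96 = €582.96
mini PC: €359.44 + (21/1000) kW × 8000 h × €0.21 = €359.44 + €35.28 = €394.72
Saving = €582.96 − €394.72 = €188.24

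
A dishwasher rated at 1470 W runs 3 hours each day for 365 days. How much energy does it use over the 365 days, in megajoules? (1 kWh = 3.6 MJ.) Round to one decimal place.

Runtime = 3 h/day × 365 days = 1095 h
Energy = 1.47 kW × 1095 h = 1609.65 kWh
= 1609.65 × 3.6 MJ = 5794.7 MJ

5794.7 MJ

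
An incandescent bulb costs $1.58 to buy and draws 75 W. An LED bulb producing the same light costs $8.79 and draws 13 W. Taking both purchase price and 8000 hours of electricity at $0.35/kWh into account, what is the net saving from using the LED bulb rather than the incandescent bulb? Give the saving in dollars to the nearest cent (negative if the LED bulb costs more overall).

incandescent bulb: $1.58 + (75/1000) kW × 8000 h × $0.35 = $1.58 + $210 = $211.58
LED bulb: $8.79 + (13/1000) kW × 8000 h × $0.35 = $8.79 + $36.4 = $45.19
Saving = $211.58 − $45.19 = $166.39

$166.39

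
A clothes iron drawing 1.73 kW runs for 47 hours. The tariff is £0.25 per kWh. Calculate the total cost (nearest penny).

£20.33

Energy = 1.73 kW × 47 h = 81.31 kWh
Cost = 81.31 kWh × £0.25/kWh = £20.33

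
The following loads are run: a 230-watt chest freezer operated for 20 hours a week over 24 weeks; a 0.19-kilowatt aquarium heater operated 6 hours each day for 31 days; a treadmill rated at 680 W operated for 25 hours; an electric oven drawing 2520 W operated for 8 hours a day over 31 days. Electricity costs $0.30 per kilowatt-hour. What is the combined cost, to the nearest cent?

$236.31

chest freezer: Runtime = 20 h/week × 24 weeks = 480 h
chest freezer: 0.23 kW × 480 h = 110.4 kWh
aquarium heater: Runtime = 6 h/day × 31 days = 186 h
aquarium heater: 0.19 kW × 186 h = 35.34 kWh
treadmill: 0.68 kW × 25 h = 17 kWh
electric oven: Runtime = 8 h/day × 31 days = 248 h
electric oven: 2.52 kW × 248 h = 624.96 kWh
Total energy = 787.7 kWh
Cost = 787.7 × $0.30 = $236.31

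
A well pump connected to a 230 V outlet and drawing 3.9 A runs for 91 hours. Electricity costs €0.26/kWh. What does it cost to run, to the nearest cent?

€21.22

Power = 3.9 A × 230 V = 897 W = 0.897 kW
Energy = 0.897 kW × 91 h = 81.627 kWh
Cost = 81.627 kWh × €0.26/kWh = €21.22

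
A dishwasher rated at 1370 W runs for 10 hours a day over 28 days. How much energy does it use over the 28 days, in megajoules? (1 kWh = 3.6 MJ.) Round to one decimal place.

1381.0 MJ

Runtime = 10 h/day × 28 days = 280 h
Energy = 1.37 kW × 280 h = 383.6 kWh
= 383.6 × 3.6 MJ = 1381.0 MJ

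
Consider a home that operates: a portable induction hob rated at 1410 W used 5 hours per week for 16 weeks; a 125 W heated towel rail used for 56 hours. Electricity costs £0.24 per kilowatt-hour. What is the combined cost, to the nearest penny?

portable induction hob: Runtime = 5 h/week × 16 weeks = 80 h
portable induction hob: 1.41 kW × 80 h = 112.8 kWh
heated towel rail: 0.125 kW × 56 h = 7 kWh
Total energy = 119.8 kWh
Cost = 119.8 × £0.24 = £28.75

£28.75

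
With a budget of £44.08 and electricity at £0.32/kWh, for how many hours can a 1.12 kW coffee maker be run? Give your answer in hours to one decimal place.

123.0 h

Energy available = £44.08 ÷ £0.32/kWh = 137.75 kWh
Hours = 137.75 kWh ÷ 1.12 kW = 123.0 h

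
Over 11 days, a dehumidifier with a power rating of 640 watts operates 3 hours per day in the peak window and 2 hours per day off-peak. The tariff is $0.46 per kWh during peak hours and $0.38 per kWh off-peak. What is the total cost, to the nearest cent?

Peak energy = 0.64 kW × 3 h × 11 = 21.12 kWh
Off-peak energy = 0.64 kW × 2 h × 11 = 14.08 kWh
Cost = 21.12 × $0.46 + 14.08 × $0.38 = $9.7152 + $5.3504 = $15.07

$15.07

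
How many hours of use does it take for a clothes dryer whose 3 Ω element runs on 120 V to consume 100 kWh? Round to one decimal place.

Power = V²/R = 120²/3 = 4800 W = 4.8 kW
Hours = 100 kWh ÷ 4.8 kW = 20.8 h

20.8 h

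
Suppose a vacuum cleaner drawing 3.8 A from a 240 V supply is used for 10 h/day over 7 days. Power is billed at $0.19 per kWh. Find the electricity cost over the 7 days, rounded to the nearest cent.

$12.13

Power = 3.8 A × 240 V = 912 W = 0.912 kW
Runtime = 10 h/day × 7 days = 70 h
Energy = 0.912 kW × 70 h = 63.84 kWh
Cost = 63.84 kWh × $0.19/kWh = $12.13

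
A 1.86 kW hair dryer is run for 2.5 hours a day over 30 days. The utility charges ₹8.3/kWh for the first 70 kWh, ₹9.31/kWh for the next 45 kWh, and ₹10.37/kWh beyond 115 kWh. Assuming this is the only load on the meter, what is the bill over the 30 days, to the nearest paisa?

₹1254.02

Runtime = 2.5 h/day × 30 days = 75 h
Energy = 1.86 kW × 75 h = 139.5 kWh
Tier 1 (0–70 kWh): 70 × ₹8.3 = ₹581
Tier 2 (70–115 kWh): 45 × ₹9.31 = ₹418.95
Above 115 kWh: 24.5 × ₹10.37 = ₹254.065
Bill = ₹1254.02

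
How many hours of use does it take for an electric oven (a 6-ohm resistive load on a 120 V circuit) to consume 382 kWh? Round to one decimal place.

159.2 h

Power = V²/R = 120²/6 = 2400 W = 2.4 kW
Hours = 382 kWh ÷ 2.4 kW = 159.2 h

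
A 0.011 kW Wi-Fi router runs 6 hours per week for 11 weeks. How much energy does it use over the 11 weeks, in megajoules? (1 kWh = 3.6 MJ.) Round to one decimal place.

Runtime = 6 h/week × 11 weeks = 66 h
Energy = 0.011 kW × 66 h = 0.726 kWh
= 0.726 × 3.6 MJ = 2.6 MJ

2.6 MJ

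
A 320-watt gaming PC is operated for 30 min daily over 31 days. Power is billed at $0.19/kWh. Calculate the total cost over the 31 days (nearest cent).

$0.94

Runtime = 30 min × 31 = 930 min = 15.5 h
Energy = 0.32 kW × 15.5 h = 4.96 kWh
Cost = 4.96 kWh × $0.19/kWh = $0.94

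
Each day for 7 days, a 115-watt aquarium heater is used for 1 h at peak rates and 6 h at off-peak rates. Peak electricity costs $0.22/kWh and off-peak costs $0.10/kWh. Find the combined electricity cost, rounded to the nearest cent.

$0.66

Peak energy = 0.115 kW × 1 h × 7 = 0.805 kWh
Off-peak energy = 0.115 kW × 6 h × 7 = 4.83 kWh
Cost = 0.805 × $0.22 + 4.83 × $0.10 = $0.1771 + $0.483 = $0.66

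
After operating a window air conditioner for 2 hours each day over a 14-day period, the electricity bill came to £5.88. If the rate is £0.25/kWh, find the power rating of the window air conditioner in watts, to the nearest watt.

840 W

Energy = £5.88 ÷ £0.25/kWh = 23.52 kWh
Runtime = 2 h/day × 14 days = 28 h
Power = 23.52 kWh ÷ 28 h = 0.84 kW = 840 W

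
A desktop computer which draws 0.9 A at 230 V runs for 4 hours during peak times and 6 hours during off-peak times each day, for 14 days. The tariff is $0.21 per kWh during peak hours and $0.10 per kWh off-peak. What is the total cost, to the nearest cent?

Power = 0.9 A × 230 V = 207 W = 0.207 kW
Peak energy = 0.207 kW × 4 h × 14 = 11.592 kWh
Off-peak energy = 0.207 kW × 6 h × 14 = 17.388 kWh
Cost = 11.592 × $0.21 + 17.388 × $0.10 = $2.43432 + $1.7388 = $4.17

$4.17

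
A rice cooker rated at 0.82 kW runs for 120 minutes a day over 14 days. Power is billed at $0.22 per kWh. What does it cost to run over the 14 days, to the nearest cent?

$5.05

Runtime = 120 min × 14 = 1680 min = 28 h
Energy = 0.82 kW × 28 h = 22.96 kWh
Cost = 22.96 kWh × $0.22/kWh = $5.05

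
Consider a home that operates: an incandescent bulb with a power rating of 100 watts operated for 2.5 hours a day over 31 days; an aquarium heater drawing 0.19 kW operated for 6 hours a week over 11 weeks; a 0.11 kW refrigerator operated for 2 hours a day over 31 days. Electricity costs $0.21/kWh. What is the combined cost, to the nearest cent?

incandescent bulb: Runtime = 2.5 h/day × 31 days = 77.5 h
incandescent bulb: 0.1 kW × 77.5 h = 7.75 kWh
aquarium heater: Runtime = 6 h/week × 11 weeks = 66 h
aquarium heater: 0.19 kW × 66 h = 12.54 kWh
refrigerator: Runtime = 2 h/day × 31 days = 62 h
refrigerator: 0.11 kW × 62 h = 6.82 kWh
Total energy = 27.11 kWh
Cost = 27.11 × $0.21 = $5.69

$5.69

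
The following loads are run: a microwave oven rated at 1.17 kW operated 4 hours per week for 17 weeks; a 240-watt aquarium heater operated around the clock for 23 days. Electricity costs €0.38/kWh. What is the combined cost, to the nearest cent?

€80.58

microwave oven: Runtime = 4 h/week × 17 weeks = 68 h
microwave oven: 1.17 kW × 68 h = 79.56 kWh
aquarium heater: Runtime = 24 h × 23 = 552 h
aquarium heater: 0.24 kW × 552 h = 132.48 kWh
Total energy = 212.04 kWh
Cost = 212.04 × €0.38 = €80.58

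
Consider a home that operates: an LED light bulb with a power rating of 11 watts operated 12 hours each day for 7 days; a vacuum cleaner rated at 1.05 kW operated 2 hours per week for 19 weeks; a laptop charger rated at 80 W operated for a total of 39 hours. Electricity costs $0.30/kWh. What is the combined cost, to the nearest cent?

LED light bulb: Runtime = 12 h/day × 7 days = 84 h
LED light bulb: 0.011 kW × 84 h = 0.924 kWh
vacuum cleaner: Runtime = 2 h/week × 19 weeks = 38 h
vacuum cleaner: 1.05 kW × 38 h = 39.9 kWh
laptop charger: 0.08 kW × 39 h = 3.12 kWh
Total energy = 43.944 kWh
Cost = 43.944 × $0.30 = $13.18

$13.18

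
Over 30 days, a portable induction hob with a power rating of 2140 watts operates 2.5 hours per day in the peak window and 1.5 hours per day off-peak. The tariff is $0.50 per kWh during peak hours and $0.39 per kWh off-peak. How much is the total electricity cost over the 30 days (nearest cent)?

Peak energy = 2.14 kW × 2.5 h × 30 = 160.5 kWh
Off-peak energy = 2.14 kW × 1.5 h × 30 = 96.3 kWh
Cost = 160.5 × $0.50 + 96.3 × $0.39 = $80.25 + $37.557 = $117.81

$117.81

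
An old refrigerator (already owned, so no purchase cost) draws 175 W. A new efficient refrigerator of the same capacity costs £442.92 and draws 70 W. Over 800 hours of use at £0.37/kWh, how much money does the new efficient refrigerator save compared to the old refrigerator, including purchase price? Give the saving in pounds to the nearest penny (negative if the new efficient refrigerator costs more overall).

old refrigerator: £0.00 + (175/1000) kW × 800 h × £0.37 = £0.00 + £51.8 = £51.8
new efficient refrigerator: £442.92 + (70/1000) kW × 800 h × £0.37 = £442.92 + £20.72 = £463.64
Saving = £51.8 − £463.64 = −£411.84

-£411.84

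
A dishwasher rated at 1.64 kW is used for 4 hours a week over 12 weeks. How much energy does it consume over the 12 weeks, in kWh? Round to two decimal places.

78.72 kWh

Runtime = 4 h/week × 12 weeks = 48 h
Energy = 1.64 kW × 48 h = 78.72 kWh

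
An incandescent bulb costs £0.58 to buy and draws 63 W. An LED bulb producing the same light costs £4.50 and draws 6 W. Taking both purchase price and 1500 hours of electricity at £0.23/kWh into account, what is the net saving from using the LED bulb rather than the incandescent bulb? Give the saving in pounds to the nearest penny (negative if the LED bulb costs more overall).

incandescent bulb: £0.58 + (63/1000) kW × 1500 h × £0.23 = £0.58 + £21.735 = £22.315
LED bulb: £4.50 + (6/1000) kW × 1500 h × £0.23 = £4.50 + £2.07 = £6.57
Saving = £22.315 − £6.57 = £15.745 → £15.75

£15.75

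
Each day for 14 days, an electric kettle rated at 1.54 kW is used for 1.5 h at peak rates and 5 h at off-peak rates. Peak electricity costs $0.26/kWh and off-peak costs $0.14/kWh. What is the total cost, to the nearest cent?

$23.50

Peak energy = 1.54 kW × 1.5 h × 14 = 32.34 kWh
Off-peak energy = 1.54 kW × 5 h × 14 = 107.8 kWh
Cost = 32.34 × $0.26 + 107.8 × $0.14 = $8.4084 + $15.092 = $23.50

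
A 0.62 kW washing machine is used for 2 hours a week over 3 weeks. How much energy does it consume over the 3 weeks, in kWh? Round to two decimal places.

Runtime = 2 h/week × 3 weeks = 6 h
Energy = 0.62 kW × 6 h = 3.72 kWh

3.72 kWh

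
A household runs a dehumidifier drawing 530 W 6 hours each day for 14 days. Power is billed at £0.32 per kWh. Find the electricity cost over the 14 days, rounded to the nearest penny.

£14.25

Runtime = 6 h/day × 14 days = 84 h
Energy = 0.53 kW × 84 h = 44.52 kWh
Cost = 44.52 kWh × £0.32/kWh = £14.25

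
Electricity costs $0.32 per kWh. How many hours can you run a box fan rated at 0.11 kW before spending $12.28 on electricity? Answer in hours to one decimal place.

348.9 h

Energy available = $12.28 ÷ $0.32/kWh = 38.375 kWh
Hours = 38.375 kWh ÷ 0.11 kW = 348.9 h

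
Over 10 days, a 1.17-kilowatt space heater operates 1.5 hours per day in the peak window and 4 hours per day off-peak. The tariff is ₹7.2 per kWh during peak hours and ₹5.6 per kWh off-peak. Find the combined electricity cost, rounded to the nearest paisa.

Peak energy = 1.17 kW × 1.5 h × 10 = 17.55 kWh
Off-peak energy = 1.17 kW × 4 h × 10 = 46.8 kWh
Cost = 17.55 × ₹7.2 + 46.8 × ₹5.6 = ₹126.36 + ₹262.08 = ₹388.44

₹388.44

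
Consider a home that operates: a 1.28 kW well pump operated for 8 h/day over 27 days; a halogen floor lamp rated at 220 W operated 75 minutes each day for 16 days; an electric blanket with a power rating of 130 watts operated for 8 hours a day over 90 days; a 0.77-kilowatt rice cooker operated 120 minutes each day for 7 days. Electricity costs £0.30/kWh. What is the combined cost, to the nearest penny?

well pump: Runtime = 8 h/day × 27 days = 216 h
well pump: 1.28 kW × 216 h = 276.48 kWh
halogen floor lamp: Runtime = 75 min × 16 = 1200 min = 20 h
halogen floor lamp: 0.22 kW × 20 h = 4.4 kWh
electric blanket: Runtime = 8 h/day × 90 days = 720 h
electric blanket: 0.13 kW × 720 h = 93.6 kWh
rice cooker: Runtime = 120 min × 7 = 840 min = 14 h
rice cooker: 0.77 kW × 14 h = 10.78 kWh
Total energy = 385.26 kWh
Cost = 385.26 × £0.30 = £115.58

£115.58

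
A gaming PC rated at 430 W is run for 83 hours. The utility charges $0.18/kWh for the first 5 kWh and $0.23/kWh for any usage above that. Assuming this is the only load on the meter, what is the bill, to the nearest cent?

$7.96

Energy = 0.43 kW × 83 h = 35.69 kWh
Tier 1 (0–5 kWh): 5 × $0.18 = $0.9
Above 5 kWh: 30.69 × $0.23 = $7.0587
Bill = $7.96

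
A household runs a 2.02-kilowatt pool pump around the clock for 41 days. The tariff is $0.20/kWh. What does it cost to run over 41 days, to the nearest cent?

Runtime = 24 h × 41 = 984 h
Energy = 2.02 kW × 984 h = 1987.68 kWh
Cost = 1987.68 kWh × $0.20/kWh = $397.54

$397.54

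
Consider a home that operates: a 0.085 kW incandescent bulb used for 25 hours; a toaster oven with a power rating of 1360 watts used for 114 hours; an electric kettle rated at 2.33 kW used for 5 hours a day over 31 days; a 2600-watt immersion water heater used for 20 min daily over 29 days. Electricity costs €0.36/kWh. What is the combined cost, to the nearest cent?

incandescent bulb: 0.085 kW × 25 h = 2.125 kWh
toaster oven: 1.36 kW × 114 h = 155.04 kWh
electric kettle: Runtime = 5 h/day × 31 days = 155 h
electric kettle: 2.33 kW × 155 h = 361.15 kWh
immersion water heater: Runtime = 20 min × 29 = 580 min = 9.666666… h
immersion water heater: 2.6 kW × 9.666666… h = 25.133333… kWh
Total energy = 543.448333… kWh
Cost = 543.448333… × €0.36 = €195.64

€195.64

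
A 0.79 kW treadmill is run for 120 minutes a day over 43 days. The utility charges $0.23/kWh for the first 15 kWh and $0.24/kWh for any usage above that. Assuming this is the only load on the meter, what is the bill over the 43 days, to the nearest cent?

$16.16

Runtime = 120 min × 43 = 5160 min = 86 h
Energy = 0.79 kW × 86 h = 67.94 kWh
Tier 1 (0–15 kWh): 15 × $0.23 = $3.45
Above 15 kWh: 52.94 × $0.24 = $12.7056
Bill = $16.16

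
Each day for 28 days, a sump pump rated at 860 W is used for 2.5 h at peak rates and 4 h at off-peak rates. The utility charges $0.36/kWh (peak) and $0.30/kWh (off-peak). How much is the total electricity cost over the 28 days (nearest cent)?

$50.57

Peak energy = 0.86 kW × 2.5 h × 28 = 60.2 kWh
Off-peak energy = 0.86 kW × 4 h × 28 = 96.32 kWh
Cost = 60.2 × $0.36 + 96.32 × $0.30 = $21.672 + $28.896 = $50.57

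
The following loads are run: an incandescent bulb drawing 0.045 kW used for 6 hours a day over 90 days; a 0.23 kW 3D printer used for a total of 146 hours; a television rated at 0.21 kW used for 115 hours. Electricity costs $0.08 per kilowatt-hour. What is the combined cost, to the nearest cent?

incandescent bulb: Runtime = 6 h/day × 90 days = 540 h
incandescent bulb: 0.045 kW × 540 h = 24.3 kWh
3D printer: 0.23 kW × 146 h = 33.58 kWh
television: 0.21 kW × 115 h = 24.15 kWh
Total energy = 82.03 kWh
Cost = 82.03 × $0.08 = $6.56

$6.56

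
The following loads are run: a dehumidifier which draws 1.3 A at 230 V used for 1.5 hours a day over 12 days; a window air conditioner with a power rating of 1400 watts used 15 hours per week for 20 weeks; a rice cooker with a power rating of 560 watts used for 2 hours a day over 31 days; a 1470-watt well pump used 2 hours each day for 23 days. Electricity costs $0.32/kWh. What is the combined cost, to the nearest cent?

$168.87

dehumidifier: Power = 1.3 A × 230 V = 299 W = 0.299 kW
dehumidifier: Runtime = 1.5 h/day × 12 days = 18 h
dehumidifier: 0.299 kW × 18 h = 5.382 kWh
window air conditioner: Runtime = 15 h/week × 20 weeks = 300 h
window air conditioner: 1.4 kW × 300 h = 420 kWh
rice cooker: Runtime = 2 h/day × 31 days = 62 h
rice cooker: 0.56 kW × 62 h = 34.72 kWh
well pump: Runtime = 2 h/day × 23 days = 46 h
well pump: 1.47 kW × 46 h = 67.62 kWh
Total energy = 527.722 kWh
Cost = 527.722 × $0.32 = $168.87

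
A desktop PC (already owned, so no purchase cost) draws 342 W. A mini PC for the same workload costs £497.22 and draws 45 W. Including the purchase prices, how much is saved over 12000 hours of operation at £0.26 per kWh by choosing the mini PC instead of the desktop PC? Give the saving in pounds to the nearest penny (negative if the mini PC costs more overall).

desktop PC: £0.00 + (342/1000) kW × 12000 h × £0.26 = £0.00 + £1067.04 = £1067.04
mini PC: £497.22 + (45/1000) kW × 12000 h × £0.26 = £497.22 + £140.4 = £637.62
Saving = £1067.04 − £637.62 = £429.42

£429.42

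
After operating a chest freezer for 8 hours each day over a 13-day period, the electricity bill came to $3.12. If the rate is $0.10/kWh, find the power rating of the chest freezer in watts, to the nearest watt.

Energy = $3.12 ÷ $0.10/kWh = 31.2 kWh
Runtime = 8 h/day × 13 days = 104 h
Power = 31.2 kWh ÷ 104 h = 0.3 kW = 300 W

300 W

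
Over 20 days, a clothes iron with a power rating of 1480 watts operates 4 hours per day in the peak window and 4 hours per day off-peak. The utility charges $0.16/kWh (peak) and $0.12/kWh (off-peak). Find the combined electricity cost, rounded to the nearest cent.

$33.15

Peak energy = 1.48 kW × 4 h × 20 = 118.4 kWh
Off-peak energy = 1.48 kW × 4 h × 20 = 118.4 kWh
Cost = 118.4 × $0.16 + 118.4 × $0.12 = $18.944 + $14.208 = $33.15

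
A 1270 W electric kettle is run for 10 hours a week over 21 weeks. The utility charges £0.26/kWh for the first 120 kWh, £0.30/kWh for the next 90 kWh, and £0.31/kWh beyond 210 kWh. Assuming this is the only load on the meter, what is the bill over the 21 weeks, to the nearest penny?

Runtime = 10 h/week × 21 weeks = 210 h
Energy = 1.27 kW × 210 h = 266.7 kWh
Tier 1 (0–120 kWh): 120 × £0.26 = £31.2
Tier 2 (120–210 kWh): 90 × £0.30 = £27
Above 210 kWh: 56.7 × £0.31 = £17.577
Bill = £75.78

£75.78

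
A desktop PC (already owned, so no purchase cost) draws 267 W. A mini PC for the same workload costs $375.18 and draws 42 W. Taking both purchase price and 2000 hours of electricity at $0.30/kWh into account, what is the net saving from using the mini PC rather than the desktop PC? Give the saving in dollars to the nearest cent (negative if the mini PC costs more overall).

desktop PC: $0.00 + (267/1000) kW × 2000 h × $0.30 = $0.00 + $160.2 = $160.2
mini PC: $375.18 + (42/1000) kW × 2000 h × $0.30 = $375.18 + $25.2 = $400.38
Saving = $160.2 − $400.38 = −$240.18

-$240.18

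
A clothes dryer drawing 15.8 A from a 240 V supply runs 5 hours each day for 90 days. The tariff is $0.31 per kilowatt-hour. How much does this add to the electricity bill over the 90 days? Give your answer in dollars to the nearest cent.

$528.98

Power = 15.8 A × 240 V = 3792 W = 3.792 kW
Runtime = 5 h/day × 90 days = 450 h
Energy = 3.792 kW × 450 h = 1706.4 kWh
Cost = 1706.4 kWh × $0.31/kWh = $528.98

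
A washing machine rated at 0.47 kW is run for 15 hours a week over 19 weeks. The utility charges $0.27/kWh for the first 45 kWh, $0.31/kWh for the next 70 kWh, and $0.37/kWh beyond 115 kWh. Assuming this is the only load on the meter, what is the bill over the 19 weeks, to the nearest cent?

Runtime = 15 h/week × 19 weeks = 285 h
Energy = 0.47 kW × 285 h = 133.95 kWh
Tier 1 (0–45 kWh): 45 × $0.27 = $12.15
Tier 2 (45–115 kWh): 70 × $0.31 = $21.7
Above 115 kWh: 18.95 × $0.37 = $7.0115
Bill = $40.86

$40.86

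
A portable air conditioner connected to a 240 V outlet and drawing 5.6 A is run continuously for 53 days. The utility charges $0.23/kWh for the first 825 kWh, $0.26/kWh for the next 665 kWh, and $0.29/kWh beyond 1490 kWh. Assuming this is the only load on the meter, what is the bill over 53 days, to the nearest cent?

Power = 5.6 A × 240 V = 1344 W = 1.344 kW
Runtime = 24 h × 53 = 1272 h
Energy = 1.344 kW × 1272 h = 1709.568 kWh
Tier 1 (0–825 kWh): 825 × $0.23 = $189.75
Tier 2 (825–1490 kWh): 665 × $0.26 = $172.9
Above 1490 kWh: 219.568 × $0.29 = $63.67472
Bill = $426.32

$426.32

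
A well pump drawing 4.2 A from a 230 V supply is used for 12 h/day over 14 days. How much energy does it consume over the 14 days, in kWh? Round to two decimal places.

Power = 4.2 A × 230 V = 966 W = 0.966 kW
Runtime = 12 h/day × 14 days = 168 h
Energy = 0.966 kW × 168 h = 162.288 kWh ≈ 162.29 kWh

162.29 kWh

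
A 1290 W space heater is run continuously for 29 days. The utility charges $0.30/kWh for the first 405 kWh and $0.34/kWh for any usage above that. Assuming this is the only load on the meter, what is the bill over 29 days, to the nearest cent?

$289.07

Runtime = 24 h × 29 = 696 h
Energy = 1.29 kW × 696 h = 897.84 kWh
Tier 1 (0–405 kWh): 405 × $0.30 = $121.5
Above 405 kWh: 492.84 × $0.34 = $167.5656
Bill = $289.07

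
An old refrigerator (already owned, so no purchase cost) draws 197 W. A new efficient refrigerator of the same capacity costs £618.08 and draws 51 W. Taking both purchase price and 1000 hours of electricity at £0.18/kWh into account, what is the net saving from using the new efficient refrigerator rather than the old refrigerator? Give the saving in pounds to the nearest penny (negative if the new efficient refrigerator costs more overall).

old refrigerator: £0.00 + (197/1000) kW × 1000 h × £0.18 = £0.00 + £35.46 = £35.46
new efficient refrigerator: £618.08 + (51/1000) kW × 1000 h × £0.18 = £618.08 + £9.18 = £627.26
Saving = £35.46 − £627.26 = −£591.8

-£591.80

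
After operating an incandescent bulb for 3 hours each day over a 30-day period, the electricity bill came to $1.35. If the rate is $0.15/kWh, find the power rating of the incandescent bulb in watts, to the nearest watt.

100 W

Energy = $1.35 ÷ $0.15/kWh = 9 kWh
Runtime = 3 h/day × 30 days = 90 h
Power = 9 kWh ÷ 90 h = 0.1 kW = 100 W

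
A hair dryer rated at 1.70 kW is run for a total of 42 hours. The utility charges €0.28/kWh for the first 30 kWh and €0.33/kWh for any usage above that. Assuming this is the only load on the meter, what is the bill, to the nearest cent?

€22.06

Energy = 1.7 kW × 42 h = 71.4 kWh
Tier 1 (0–30 kWh): 30 × €0.28 = €8.4
Above 30 kWh: 41.4 × €0.33 = €13.662
Bill = €22.06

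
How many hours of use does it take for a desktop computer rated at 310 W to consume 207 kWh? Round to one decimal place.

667.7 h

Hours = 207 kWh ÷ 0.31 kW = 667.7 h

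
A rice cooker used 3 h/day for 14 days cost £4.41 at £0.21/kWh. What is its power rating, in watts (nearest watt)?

500 W

Energy = £4.41 ÷ £0.21/kWh = 21 kWh
Runtime = 3 h/day × 14 days = 42 h
Power = 21 kWh ÷ 42 h = 0.5 kW = 500 W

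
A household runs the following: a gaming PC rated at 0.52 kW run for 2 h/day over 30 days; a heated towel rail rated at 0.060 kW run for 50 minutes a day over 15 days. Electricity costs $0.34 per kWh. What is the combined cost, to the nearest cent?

gaming PC: Runtime = 2 h/day × 30 days = 60 h
gaming PC: 0.52 kW × 60 h = 31.2 kWh
heated towel rail: Runtime = 50 min × 15 = 750 min = 12.5 h
heated towel rail: 0.06 kW × 12.5 h = 0.75 kWh
Total energy = 31.95 kWh
Cost = 31.95 × $0.34 = $10.86

$10.86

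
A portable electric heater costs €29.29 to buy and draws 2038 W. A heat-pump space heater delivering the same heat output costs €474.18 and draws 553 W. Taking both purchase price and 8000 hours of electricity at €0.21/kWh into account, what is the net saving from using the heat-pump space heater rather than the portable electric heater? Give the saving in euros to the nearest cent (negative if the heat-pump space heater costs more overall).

portable electric heater: €29.29 + (2038/1000) kW × 8000 h × €0.21 = €29.29 + €3423.84 = €3453.13
heat-pump space heater: €474.18 + (553/1000) kW × 8000 h × €0.21 = €474.18 + €929.04 = €1403.22
Saving = €3453.13 − €1403.22 = €2049.91

€2049.91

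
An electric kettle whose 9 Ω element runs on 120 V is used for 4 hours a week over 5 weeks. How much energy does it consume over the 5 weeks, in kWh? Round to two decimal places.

32.00 kWh

Power = V²/R = 120²/9 = 1600 W = 1.6 kW
Runtime = 4 h/week × 5 weeks = 20 h
Energy = 1.6 kW × 20 h = 32 kWh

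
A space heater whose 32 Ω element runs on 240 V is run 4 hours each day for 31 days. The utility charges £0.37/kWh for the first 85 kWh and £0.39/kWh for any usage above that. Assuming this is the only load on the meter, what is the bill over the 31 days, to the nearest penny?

Power = V²/R = 240²/32 = 1800 W = 1.8 kW
Runtime = 4 h/day × 31 days = 124 h
Energy = 1.8 kW × 124 h = 223.2 kWh
Tier 1 (0–85 kWh): 85 × £0.37 = £31.45
Above 85 kWh: 138.2 × £0.39 = £53.898
Bill = £85.35

£85.35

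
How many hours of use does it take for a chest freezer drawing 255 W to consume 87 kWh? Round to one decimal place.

Hours = 87 kWh ÷ 0.255 kW = 341.2 h

341.2 h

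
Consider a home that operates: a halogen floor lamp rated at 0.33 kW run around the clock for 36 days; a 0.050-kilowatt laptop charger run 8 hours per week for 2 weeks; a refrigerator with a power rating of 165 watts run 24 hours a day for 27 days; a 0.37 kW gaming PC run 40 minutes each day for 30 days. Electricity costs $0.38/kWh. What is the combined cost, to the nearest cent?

halogen floor lamp: Runtime = 24 h × 36 = 864 h
halogen floor lamp: 0.33 kW × 864 h = 285.12 kWh
laptop charger: Runtime = 8 h/week × 2 weeks = 16 h
laptop charger: 0.05 kW × 16 h = 0.8 kWh
refrigerator: Runtime = 24 h × 27 = 648 h
refrigerator: 0.165 kW × 648 h = 106.92 kWh
gaming PC: Runtime = 40 min × 30 = 1200 min = 20 h
gaming PC: 0.37 kW × 20 h = 7.4 kWh
Total energy = 400.24 kWh
Cost = 400.24 × $0.38 = $152.09

$152.09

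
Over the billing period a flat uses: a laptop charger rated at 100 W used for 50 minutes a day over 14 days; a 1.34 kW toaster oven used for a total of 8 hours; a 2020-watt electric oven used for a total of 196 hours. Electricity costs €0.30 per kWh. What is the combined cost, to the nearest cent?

laptop charger: Runtime = 50 min × 14 = 700 min = 11.666666… h
laptop charger: 0.1 kW × 11.666666… h = 1.166666… kWh
toaster oven: 1.34 kW × 8 h = 10.72 kWh
electric oven: 2.02 kW × 196 h = 395.92 kWh
Total energy = 407.806666… kWh
Cost = 407.806666… × €0.30 = €122.34

€122.34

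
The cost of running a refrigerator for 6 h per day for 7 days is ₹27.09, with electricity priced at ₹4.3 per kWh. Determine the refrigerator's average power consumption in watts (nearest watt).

Energy = ₹27.09 ÷ ₹4.3/kWh = 6.3 kWh
Runtime = 6 h/day × 7 days = 42 h
Power = 6.3 kWh ÷ 42 h = 0.15 kW = 150 W

150 W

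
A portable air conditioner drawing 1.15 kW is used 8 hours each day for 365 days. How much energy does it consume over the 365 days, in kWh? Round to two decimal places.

Runtime = 8 h/day × 365 days = 2920 h
Energy = 1.15 kW × 2920 h = 3358 kWh

3358.00 kWh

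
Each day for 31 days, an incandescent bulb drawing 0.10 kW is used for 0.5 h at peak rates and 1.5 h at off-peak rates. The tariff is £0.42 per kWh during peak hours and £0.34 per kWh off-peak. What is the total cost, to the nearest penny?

£2.23

Peak energy = 0.1 kW × 0.5 h × 31 = 1.55 kWh
Off-peak energy = 0.1 kW × 1.5 h × 31 = 4.65 kWh
Cost = 1.55 × £0.42 + 4.65 × £0.34 = £0.651 + £1.581 = £2.23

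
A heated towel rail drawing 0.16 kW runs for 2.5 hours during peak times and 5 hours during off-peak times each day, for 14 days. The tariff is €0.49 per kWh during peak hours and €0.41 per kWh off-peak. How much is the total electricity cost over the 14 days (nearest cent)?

Peak energy = 0.16 kW × 2.5 h × 14 = 5.6 kWh
Off-peak energy = 0.16 kW × 5 h × 14 = 11.2 kWh
Cost = 5.6 × €0.49 + 11.2 × €0.41 = €2.744 + €4.592 = €7.34

€7.34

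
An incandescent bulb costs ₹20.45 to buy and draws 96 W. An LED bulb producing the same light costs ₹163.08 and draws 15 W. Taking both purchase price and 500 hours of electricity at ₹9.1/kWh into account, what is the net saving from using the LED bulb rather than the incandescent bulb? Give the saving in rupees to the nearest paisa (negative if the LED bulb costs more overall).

incandescent bulb: ₹20.45 + (96/1000) kW × 500 h × ₹9.1 = ₹20.45 + ₹436.8 = ₹457.25
LED bulb: ₹163.08 + (15/1000) kW × 500 h × ₹9.1 = ₹163.08 + ₹68.25 = ₹231.33
Saving = ₹457.25 − ₹231.33 = ₹225.92

₹225.92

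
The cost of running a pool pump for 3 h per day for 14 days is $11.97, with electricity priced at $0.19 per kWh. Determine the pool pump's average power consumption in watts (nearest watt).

1500 W

Energy = $11.97 ÷ $0.19/kWh = 63 kWh
Runtime = 3 h/day × 14 days = 42 h
Power = 63 kWh ÷ 42 h = 1.5 kW = 1500 W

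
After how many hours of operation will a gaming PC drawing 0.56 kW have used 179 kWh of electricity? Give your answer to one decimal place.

Hours = 179 kWh ÷ 0.56 kW = 319.6 h

319.6 h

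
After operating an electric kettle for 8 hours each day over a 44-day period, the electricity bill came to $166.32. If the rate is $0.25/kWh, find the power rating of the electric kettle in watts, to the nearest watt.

1890 W

Energy = $166.32 ÷ $0.25/kWh = 665.28 kWh
Runtime = 8 h/day × 44 days = 352 h
Power = 665.28 kWh ÷ 352 h = 1.89 kW = 1890 W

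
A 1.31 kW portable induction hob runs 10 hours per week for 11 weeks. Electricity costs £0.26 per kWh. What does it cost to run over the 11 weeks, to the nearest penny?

£37.47

Runtime = 10 h/week × 11 weeks = 110 h
Energy = 1.31 kW × 110 h = 144.1 kWh
Cost = 144.1 kWh × £0.26/kWh = £37.47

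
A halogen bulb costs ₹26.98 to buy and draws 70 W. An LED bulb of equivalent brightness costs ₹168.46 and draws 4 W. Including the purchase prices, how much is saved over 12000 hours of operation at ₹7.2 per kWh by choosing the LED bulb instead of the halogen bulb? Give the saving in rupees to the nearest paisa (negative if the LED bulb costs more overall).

halogen bulb: ₹26.98 + (70/1000) kW × 12000 h × ₹7.2 = ₹26.98 + ₹6048 = ₹6074.98
LED bulb: ₹168.46 + (4/1000) kW × 12000 h × ₹7.2 = ₹168.46 + ₹345.6 = ₹514.06
Saving = ₹6074.98 − ₹514.06 = ₹5560.92

₹5560.92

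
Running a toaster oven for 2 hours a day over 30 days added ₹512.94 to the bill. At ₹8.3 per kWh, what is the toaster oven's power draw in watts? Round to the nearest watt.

1030 W

Energy = ₹512.94 ÷ ₹8.3/kWh = 61.8 kWh
Runtime = 2 h/day × 30 days = 60 h
Power = 61.8 kWh ÷ 60 h = 1.03 kW = 1030 W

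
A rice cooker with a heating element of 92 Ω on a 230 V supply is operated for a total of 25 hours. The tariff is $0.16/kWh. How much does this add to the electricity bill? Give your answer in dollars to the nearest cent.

$2.30

Power = V²/R = 230²/92 = 575 W = 0.575 kW
Energy = 0.575 kW × 25 h = 14.375 kWh
Cost = 14.375 kWh × $0.16/kWh = $2.30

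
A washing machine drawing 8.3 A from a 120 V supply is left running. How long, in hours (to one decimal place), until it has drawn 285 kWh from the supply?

Power = 8.3 A × 120 V = 996 W = 0.996 kW
Hours = 285 kWh ÷ 0.996 kW = 286.1 h

286.1 h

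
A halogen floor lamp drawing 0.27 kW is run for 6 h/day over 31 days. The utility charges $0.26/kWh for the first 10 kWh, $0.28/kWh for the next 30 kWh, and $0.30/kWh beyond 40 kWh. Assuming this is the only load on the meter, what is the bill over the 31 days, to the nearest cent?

$14.07

Runtime = 6 h/day × 31 days = 186 h
Energy = 0.27 kW × 186 h = 50.22 kWh
Tier 1 (0–10 kWh): 10 × $0.26 = $2.6
Tier 2 (10–40 kWh): 30 × $0.28 = $8.4
Above 40 kWh: 10.22 × $0.30 = $3.066
Bill = $14.07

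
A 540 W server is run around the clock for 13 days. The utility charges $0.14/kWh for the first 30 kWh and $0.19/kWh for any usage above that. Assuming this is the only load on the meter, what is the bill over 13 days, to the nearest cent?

$30.51

Runtime = 24 h × 13 = 312 h
Energy = 0.54 kW × 312 h = 168.48 kWh
Tier 1 (0–30 kWh): 30 × $0.14 = $4.2
Above 30 kWh: 138.48 × $0.19 = $26.3112
Bill = $30.51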